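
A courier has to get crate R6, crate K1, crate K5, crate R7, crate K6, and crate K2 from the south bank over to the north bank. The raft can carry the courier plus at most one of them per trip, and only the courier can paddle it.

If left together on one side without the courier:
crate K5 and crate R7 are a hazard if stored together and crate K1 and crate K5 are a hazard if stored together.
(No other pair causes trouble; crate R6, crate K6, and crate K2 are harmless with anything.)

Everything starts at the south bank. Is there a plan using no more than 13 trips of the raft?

Yes

Yes — this plan uses 13 crossings (≤ 13):
1. Courier goes to the north bank with crate K5.  [the south bank: crate K1, crate K2, crate K6, crate R6, crate R7 | the north bank: crate K5]
2. Courier goes back to the south bank alone.  [the south bank: crate K1, crate K2, crate K6, crate R6, crate R7 | the north bank: crate K5]
3. Courier goes to the north bank with crate R6.  [the south bank: crate K1, crate K2, crate K6, crate R7 | the north bank: crate K5, crate R6]
4. Courier goes back to the south bank alone.  [the south bank: crate K1, crate K2, crate K6, crate R7 | the north bank: crate K5, crate R6]
5. Courier goes to the north bank with crate K1.  [the south bank: crate K2, crate K6, crate R7 | the north bank: crate K1, crate K5, crate R6]
6. Courier goes back to the south bank with crate K5.  [the south bank: crate K2, crate K5, crate K6, crate R7 | the north bank: crate K1, crate R6]
7. Courier goes to the north bank with crate R7.  [the south bank: crate K2, crate K5, crate K6 | the north bank: crate K1, crate R6, crate R7]
8. Courier goes back to the south bank alone.  [the south bank: crate K2, crate K5, crate K6 | the north bank: crate K1, crate R6, crate R7]
9. Courier goes to the north bank with crate K6.  [the south bank: crate K2, crate K5 | the north bank: crate K1, crate K6, crate R6, crate R7]
10. Courier goes back to the south bank alone.  [the south bank: crate K2, crate K5 | the north bank: crate K1, crate K6, crate R6, crate R7]
11. Courier goes to the north bank with crate K2.  [the south bank: crate K5 | the north bank: crate K1, crate K2, crate K6, crate R6, crate R7]
12. Courier goes back to the south bank alone.  [the south bank: crate K5 | the north bank: crate K1, crate K2, crate K6, crate R6, crate R7]
13. Courier goes to the north bank with crate K5.  [the south bank: — | the north bank: crate K1, crate K2, crate K5, crate K6, crate R6, crate R7]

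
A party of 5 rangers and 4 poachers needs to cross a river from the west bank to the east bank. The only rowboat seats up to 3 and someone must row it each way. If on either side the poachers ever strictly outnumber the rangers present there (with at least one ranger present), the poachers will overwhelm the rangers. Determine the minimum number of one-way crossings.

7

Counting alone: each trip to the east bank takes at most 3 across and each return brings at least 1 back, so after t trips out (and t−1 returns) at most 3t − (t−1) of the 9 are across; that first reaches 9 at t = 4, so at least 7 crossings are needed.
The plan below uses exactly 7 crossings, so it is optimal:
1. 3 poachers → the east bank.  (the west bank: 5R 1P; the east bank: 0R 3P)
2. 1 poacher ← the west bank.  (the west bank: 5R 2P; the east bank: 0R 2P)
3. 3 rangers → the east bank.  (the west bank: 2R 2P; the east bank: 3R 2P)
4. 1 ranger ← the west bank.  (the west bank: 3R 2P; the east bank: 2R 2P)
5. 2 rangers and 1 poacher → the east bank.  (the west bank: 1R 1P; the east bank: 4R 3P)
6. 1 ranger ← the west bank.  (the west bank: 2R 1P; the east bank: 3R 3P)
7. 2 rangers and 1 poacher → the east bank.  (the west bank: 0R 0P; the east bank: 5R 4P)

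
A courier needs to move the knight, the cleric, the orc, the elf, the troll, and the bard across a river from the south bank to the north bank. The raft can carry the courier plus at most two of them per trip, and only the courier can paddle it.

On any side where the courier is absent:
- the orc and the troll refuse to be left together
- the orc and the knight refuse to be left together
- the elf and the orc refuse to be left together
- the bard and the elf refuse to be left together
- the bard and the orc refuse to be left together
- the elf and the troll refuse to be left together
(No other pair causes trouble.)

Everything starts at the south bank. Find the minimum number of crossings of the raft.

Counting alone: the courier can take at most 2 across per trip to the north bank, so moving all 6 needs at least 3 loaded trips out, with a return between consecutive ones — at least 5 crossings.
The safety rule pushes this higher. Following every safe sequence of crossings, the most of the 6 that can be at the north bank as the raft arrives there on crossings 5, 7 is 4, 5 respectively — never all 6.
So no plan with fewer than 9 crossings exists, and this one achieves 9:
1. Courier goes to the north bank with the elf and the orc.
2. Courier goes back to the south bank with the orc.
3. Courier goes to the north bank with the knight and the orc.
4. Courier goes back to the south bank with the orc.
5. Courier goes to the north bank with the cleric and the orc.
6. Courier goes back to the south bank with the orc.
7. Courier goes to the north bank with the bard and the troll.
8. Courier goes back to the south bank with the elf.
9. Courier goes to the north bank with the elf and the orc.

9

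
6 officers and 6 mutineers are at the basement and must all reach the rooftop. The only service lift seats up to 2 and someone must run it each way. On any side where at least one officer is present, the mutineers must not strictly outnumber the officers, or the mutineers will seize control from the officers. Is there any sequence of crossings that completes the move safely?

Following every safe sequence of crossings from the start, the most of the 12 that can be at the rooftop as the service lift arrives there on crossings 1, 3, 5, 7, 9 is 2, 3, 4, 5, 6 respectively; the best ever achieved is 6 of 12.
From crossing 11 on, no configuration arises that was not already reachable earlier: only 15 distinct safe configurations (who is on which side, and where the service lift is) can ever be reached, none of them has everyone across, and every continuation just revisits them. They are: 0 officers + 0 mutineers across (service lift back at the start); 0 officers + 1 mutineer across (service lift there); 0 officers + 1 mutineer across (service lift back at the start); 0 officers + 2 mutineers across (service lift there); 0 officers + 2 mutineers across (service lift back at the start); 0 officers + 3 mutineers across (service lift there); 0 officers + 3 mutineers across (service lift back at the start); 0 officers + 4 mutineers across (service lift there); 0 officers + 4 mutineers across (service lift back at the start); 0 officers + 5 mutineers across (service lift there); 0 officers + 5 mutineers across (service lift back at the start); 0 officers + 6 mutineers across (service lift there); 1 officer + 1 mutineer across (service lift there); 1 officer + 1 mutineer across (service lift back at the start); 2 officers + 2 mutineers across (service lift there). So no valid plan exists.

No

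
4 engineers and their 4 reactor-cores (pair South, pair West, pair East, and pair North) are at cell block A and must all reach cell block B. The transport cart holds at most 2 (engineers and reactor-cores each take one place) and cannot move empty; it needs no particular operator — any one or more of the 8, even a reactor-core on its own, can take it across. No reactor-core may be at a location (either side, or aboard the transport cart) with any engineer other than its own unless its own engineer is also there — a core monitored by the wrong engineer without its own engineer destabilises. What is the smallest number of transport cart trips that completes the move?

Following every safe sequence of crossings from the start, the most of the 8 that can be at cell block B as the transport cart arrives there on crossings 1, 3, 5 is 2, 3, 4 respectively; the best ever achieved is 4 of 8.
From crossing 7 on, no configuration arises that was not already reachable earlier: only 44 distinct safe configurations (who is on which side, and where the transport cart is) can ever be reached, none of them has everyone across, and every continuation just revisits them. So no valid plan exists.

impossible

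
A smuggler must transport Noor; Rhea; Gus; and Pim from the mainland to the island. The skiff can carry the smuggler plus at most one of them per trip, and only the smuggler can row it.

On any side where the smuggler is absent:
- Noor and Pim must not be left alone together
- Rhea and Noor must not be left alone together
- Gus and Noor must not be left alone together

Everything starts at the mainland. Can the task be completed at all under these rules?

Following every safe sequence of crossings from the start, the most of the 4 that can be at the island as the skiff arrives there on crossings 1, 3 is 1, 2 respectively; the best ever achieved is 2 of 4.
From crossing 5 on, no configuration arises that was not already reachable earlier: only 9 distinct safe configurations (who is on which side, and where the skiff is) can ever be reached, none of them has everyone across, and every continuation just revisits them. So no valid plan exists.

No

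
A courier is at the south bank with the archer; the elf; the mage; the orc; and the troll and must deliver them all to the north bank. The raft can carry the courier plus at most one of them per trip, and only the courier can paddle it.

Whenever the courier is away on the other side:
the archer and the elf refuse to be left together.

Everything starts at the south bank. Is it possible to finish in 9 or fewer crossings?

Yes

Yes — this plan uses 9 crossings (≤ 9):
1. Courier goes to the north bank with the archer.  [the south bank: the elf, the mage, the orc, the troll | the north bank: the archer]
2. Courier goes back to the south bank alone.  [the south bank: the elf, the mage, the orc, the troll | the north bank: the archer]
3. Courier goes to the north bank with the mage.  [the south bank: the elf, the orc, the troll | the north bank: the archer, the mage]
4. Courier goes back to the south bank alone.  [the south bank: the elf, the orc, the troll | the north bank: the archer, the mage]
5. Courier goes to the north bank with the orc.  [the south bank: the elf, the troll | the north bank: the archer, the mage, the orc]
6. Courier goes back to the south bank alone.  [the south bank: the elf, the troll | the north bank: the archer, the mage, the orc]
7. Courier goes to the north bank with the troll.  [the south bank: the elf | the north bank: the archer, the mage, the orc, the troll]
8. Courier goes back to the south bank alone.  [the south bank: the elf | the north bank: the archer, the mage, the orc, the troll]
9. Courier goes to the north bank with the elf.  [the south bank: — | the north bank: the archer, the elf, the mage, the orc, the troll]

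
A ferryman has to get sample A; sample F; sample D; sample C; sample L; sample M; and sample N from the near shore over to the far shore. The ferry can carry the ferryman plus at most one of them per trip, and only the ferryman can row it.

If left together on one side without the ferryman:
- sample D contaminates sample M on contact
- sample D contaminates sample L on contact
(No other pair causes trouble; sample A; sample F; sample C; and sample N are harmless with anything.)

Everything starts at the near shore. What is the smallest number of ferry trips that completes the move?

Counting alone: the ferryman can take at most 1 across per trip to the far shore, so moving all 7 needs at least 7 loaded trips out, with a return between consecutive ones — at least 13 crossings.
The safety rule pushes this higher. Following every safe sequence of crossings, the most of the 7 that can be at the far shore as the ferry arrives there on crossing 13 is 6 — never all 7.
So no plan with fewer than 15 crossings exists, and this one achieves 15:
1. Ferryman goes to the far shore with sample D.  [the near shore: sample A, sample C, sample F, sample L, sample M, sample N | the far shore: sample D]
2. Ferryman goes back to the near shore alone.  [the near shore: sample A, sample C, sample F, sample L, sample M, sample N | the far shore: sample D]
3. Ferryman goes to the far shore with sample A.  [the near shore: sample C, sample F, sample L, sample M, sample N | the far shore: sample A, sample D]
4. Ferryman goes back to the near shore alone.  [the near shore: sample C, sample F, sample L, sample M, sample N | the far shore: sample A, sample D]
5. Ferryman goes to the far shore with sample F.  [the near shore: sample C, sample L, sample M, sample N | the far shore: sample A, sample D, sample F]
6. Ferryman goes back to the near shore alone.  [the near shore: sample C, sample L, sample M, sample N | the far shore: sample A, sample D, sample F]
7. Ferryman goes to the far shore with sample C.  [the near shore: sample L, sample M, sample N | the far shore: sample A, sample C, sample D, sample F]
8. Ferryman goes back to the near shore alone.  [the near shore: sample L, sample M, sample N | the far shore: sample A, sample C, sample D, sample F]
9. Ferryman goes to the far shore with sample L.  [the near shore: sample M, sample N | the far shore: sample A, sample C, sample D, sample F, sample L]
10. Ferryman goes back to the near shore with sample D.  [the near shore: sample D, sample M, sample N | the far shore: sample A, sample C, sample F, sample L]
11. Ferryman goes to the far shore with sample M.  [the near shore: sample D, sample N | the far shore: sample A, sample C, sample F, sample L, sample M]
12. Ferryman goes back to the near shore alone.  [the near shore: sample D, sample N | the far shore: sample A, sample C, sample F, sample L, sample M]
13. Ferryman goes to the far shore with sample N.  [the near shore: sample D | the far shore: sample A, sample C, sample F, sample L, sample M, sample N]
14. Ferryman goes back to the near shore alone.  [the near shore: sample D | the far shore: sample A, sample C, sample F, sample L, sample M, sample N]
15. Ferryman goes to the far shore with sample D.  [the near shore: — | the far shore: sample A, sample C, sample D, sample F, sample L, sample M, sample N]

15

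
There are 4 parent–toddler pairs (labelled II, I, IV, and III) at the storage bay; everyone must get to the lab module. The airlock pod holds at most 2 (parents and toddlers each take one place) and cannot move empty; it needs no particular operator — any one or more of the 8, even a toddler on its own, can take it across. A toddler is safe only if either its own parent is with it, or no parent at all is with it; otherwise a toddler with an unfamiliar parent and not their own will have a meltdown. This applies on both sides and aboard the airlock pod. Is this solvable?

No

Following every safe sequence of crossings from the start, the most of the 8 that can be at the lab module as the airlock pod arrives there on crossings 1, 3, 5 is 2, 3, 4 respectively; the best ever achieved is 4 of 8.
From crossing 7 on, no configuration arises that was not already reachable earlier: only 44 distinct safe configurations (who is on which side, and where the airlock pod is) can ever be reached, none of them has everyone across, and every continuation just revisits them. So no valid plan exists.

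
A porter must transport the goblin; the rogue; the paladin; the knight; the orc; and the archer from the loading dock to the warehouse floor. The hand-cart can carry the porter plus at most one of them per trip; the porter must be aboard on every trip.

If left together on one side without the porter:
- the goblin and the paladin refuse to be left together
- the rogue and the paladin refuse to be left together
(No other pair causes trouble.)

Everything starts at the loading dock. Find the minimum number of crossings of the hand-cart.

Counting alone: the porter can take at most 1 across per trip to the warehouse floor, so moving all 6 needs at least 6 loaded trips out, with a return between consecutive ones — at least 11 crossings.
The safety rule pushes this higher. Following every safe sequence of crossings, the most of the 6 that can be at the warehouse floor as the hand-cart arrives there on crossing 11 is 5 — never all 6.
So no plan with fewer than 13 crossings exists, and this one achieves 13:
1. Porter goes to the warehouse floor with the paladin.  [the loading dock: the archer, the goblin, the knight, the orc, the rogue | the warehouse floor: the paladin]
2. Porter goes back to the loading dock alone.  [the loading dock: the archer, the goblin, the knight, the orc, the rogue | the warehouse floor: the paladin]
3. Porter goes to the warehouse floor with the goblin.  [the loading dock: the archer, the knight, the orc, the rogue | the warehouse floor: the goblin, the paladin]
4. Porter goes back to the loading dock with the paladin.  [the loading dock: the archer, the knight, the orc, the paladin, the rogue | the warehouse floor: the goblin]
5. Porter goes to the warehouse floor with the rogue.  [the loading dock: the archer, the knight, the orc, the paladin | the warehouse floor: the goblin, the rogue]
6. Porter goes back to the loading dock alone.  [the loading dock: the archer, the knight, the orc, the paladin | the warehouse floor: the goblin, the rogue]
7. Porter goes to the warehouse floor with the knight.  [the loading dock: the archer, the orc, the paladin | the warehouse floor: the goblin, the knight, the rogue]
8. Porter goes back to the loading dock alone.  [the loading dock: the archer, the orc, the paladin | the warehouse floor: the goblin, the knight, the rogue]
9. Porter goes to the warehouse floor with the orc.  [the loading dock: the archer, the paladin | the warehouse floor: the goblin, the knight, the orc, the rogue]
10. Porter goes back to the loading dock alone.  [the loading dock: the archer, the paladin | the warehouse floor: the goblin, the knight, the orc, the rogue]
11. Porter goes to the warehouse floor with the archer.  [the loading dock: the paladin | the warehouse floor: the archer, the goblin, the knight, the orc, the rogue]
12. Porter goes back to the loading dock alone.  [the loading dock: the paladin | the warehouse floor: the archer, the goblin, the knight, the orc, the rogue]
13. Porter goes to the warehouse floor with the paladin.  [the loading dock: — | the warehouse floor: the archer, the goblin, the knight, the orc, the paladin, the rogue]

13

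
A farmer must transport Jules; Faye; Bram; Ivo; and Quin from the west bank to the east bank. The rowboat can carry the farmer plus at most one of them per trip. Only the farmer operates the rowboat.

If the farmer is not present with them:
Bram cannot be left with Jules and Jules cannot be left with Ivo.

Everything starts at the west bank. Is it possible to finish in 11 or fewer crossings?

Yes — this plan uses 11 crossings (≤ 11):
1. Farmer goes to the east bank with Jules.
2. Farmer goes back to the west bank alone.
3. Farmer goes to the east bank with Faye.
4. Farmer goes back to the west bank alone.
5. Farmer goes to the east bank with Bram.
6. Farmer goes back to the west bank with Jules.
7. Farmer goes to the east bank with Ivo.
8. Farmer goes back to the west bank alone.
9. Farmer goes to the east bank with Quin.
10. Farmer goes back to the west bank alone.
11. Farmer goes to the east bank with Jules.

Yes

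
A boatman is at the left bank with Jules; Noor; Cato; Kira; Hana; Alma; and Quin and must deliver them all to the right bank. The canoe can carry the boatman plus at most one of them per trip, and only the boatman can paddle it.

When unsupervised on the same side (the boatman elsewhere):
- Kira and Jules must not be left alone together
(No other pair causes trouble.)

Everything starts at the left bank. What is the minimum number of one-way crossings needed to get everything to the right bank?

13

Counting alone: the boatman can take at most 1 across per trip to the right bank, so moving all 7 needs at least 7 loaded trips out, with a return between consecutive ones — at least 13 crossings.
The plan below uses exactly 13 crossings, so it is optimal:
1. Boatman goes to the right bank with Jules.  [the left bank: Alma, Cato, Hana, Kira, Noor, Quin | the right bank: Jules]
2. Boatman goes back to the left bank alone.  [the left bank: Alma, Cato, Hana, Kira, Noor, Quin | the right bank: Jules]
3. Boatman goes to the right bank with Noor.  [the left bank: Alma, Cato, Hana, Kira, Quin | the right bank: Jules, Noor]
4. Boatman goes back to the left bank alone.  [the left bank: Alma, Cato, Hana, Kira, Quin | the right bank: Jules, Noor]
5. Boatman goes to the right bank with Cato.  [the left bank: Alma, Hana, Kira, Quin | the right bank: Cato, Jules, Noor]
6. Boatman goes back to the left bank alone.  [the left bank: Alma, Hana, Kira, Quin | the right bank: Cato, Jules, Noor]
7. Boatman goes to the right bank with Hana.  [the left bank: Alma, Kira, Quin | the right bank: Cato, Hana, Jules, Noor]
8. Boatman goes back to the left bank alone.  [the left bank: Alma, Kira, Quin | the right bank: Cato, Hana, Jules, Noor]
9. Boatman goes to the right bank with Alma.  [the left bank: Kira, Quin | the right bank: Alma, Cato, Hana, Jules, Noor]
10. Boatman goes back to the left bank alone.  [the left bank: Kira, Quin | the right bank: Alma, Cato, Hana, Jules, Noor]
11. Boatman goes to the right bank with Quin.  [the left bank: Kira | the right bank: Alma, Cato, Hana, Jules, Noor, Quin]
12. Boatman goes back to the left bank alone.  [the left bank: Kira | the right bank: Alma, Cato, Hana, Jules, Noor, Quin]
13. Boatman goes to the right bank with Kira.  [the left bank: — | the right bank: Alma, Cato, Hana, Jules, Kira, Noor, Quin]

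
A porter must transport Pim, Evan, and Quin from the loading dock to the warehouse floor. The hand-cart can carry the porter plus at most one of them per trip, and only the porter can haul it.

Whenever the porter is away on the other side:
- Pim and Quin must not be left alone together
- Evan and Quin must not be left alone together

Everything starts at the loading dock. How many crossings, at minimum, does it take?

7

Counting alone: the porter can take at most 1 across per trip to the warehouse floor, so moving all 3 needs at least 3 loaded trips out, with a return between consecutive ones — at least 5 crossings.
The safety rule pushes this higher. Following every safe sequence of crossings, the most of the 3 that can be at the warehouse floor as the hand-cart arrives there on crossing 5 is 2 — never all 3.
So no plan with fewer than 7 crossings exists, and this one achieves 7:
1. Porter goes to the warehouse floor with Quin.
2. Porter goes back to the loading dock alone.
3. Porter goes to the warehouse floor with Pim.
4. Porter goes back to the loading dock with Quin.
5. Porter goes to the warehouse floor with Evan.
6. Porter goes back to the loading dock alone.
7. Porter goes to the warehouse floor with Quin.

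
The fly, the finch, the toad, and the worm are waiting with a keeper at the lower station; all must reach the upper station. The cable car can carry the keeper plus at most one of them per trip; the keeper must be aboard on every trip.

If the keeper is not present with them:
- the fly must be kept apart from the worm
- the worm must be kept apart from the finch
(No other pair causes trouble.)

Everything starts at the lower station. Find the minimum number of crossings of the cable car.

9

Counting alone: the keeper can take at most 1 across per trip to the upper station, so moving all 4 needs at least 4 loaded trips out, with a return between consecutive ones — at least 7 crossings.
The safety rule pushes this higher. Following every safe sequence of crossings, the most of the 4 that can be at the upper station as the cable car arrives there on crossing 7 is 3 — never all 4.
So no plan with fewer than 9 crossings exists, and this one achieves 9:
1. Keeper goes to the upper station with the worm.
2. Keeper goes back to the lower station alone.
3. Keeper goes to the upper station with the fly.
4. Keeper goes back to the lower station with the worm.
5. Keeper goes to the upper station with the finch.
6. Keeper goes back to the lower station alone.
7. Keeper goes to the upper station with the toad.
8. Keeper goes back to the lower station alone.
9. Keeper goes to the upper station with the worm.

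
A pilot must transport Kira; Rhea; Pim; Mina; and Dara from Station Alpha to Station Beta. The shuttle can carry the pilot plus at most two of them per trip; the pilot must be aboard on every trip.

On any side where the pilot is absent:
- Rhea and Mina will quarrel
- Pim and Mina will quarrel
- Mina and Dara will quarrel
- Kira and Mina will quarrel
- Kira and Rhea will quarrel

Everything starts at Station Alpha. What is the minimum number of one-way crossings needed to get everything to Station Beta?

Counting alone: the pilot can take at most 2 across per trip to Station Beta, so moving all 5 needs at least 3 loaded trips out, with a return between consecutive ones — at least 5 crossings.
The safety rule pushes this higher. Following every safe sequence of crossings, the most of the 5 that can be at Station Beta as the shuttle arrives there on crossing 5 is 4 — never all 5.
So no plan with fewer than 7 crossings exists, and this one achieves 7:
1. Pilot goes to Station Beta with Kira and Mina.  [Station Alpha: Dara, Pim, Rhea | Station Beta: Kira, Mina]
2. Pilot goes back to Station Alpha with Kira.  [Station Alpha: Dara, Kira, Pim, Rhea | Station Beta: Mina]
3. Pilot goes to Station Beta with Kira and Pim.  [Station Alpha: Dara, Rhea | Station Beta: Kira, Mina, Pim]
4. Pilot goes back to Station Alpha with Mina.  [Station Alpha: Dara, Mina, Rhea | Station Beta: Kira, Pim]
5. Pilot goes to Station Beta with Dara and Rhea.  [Station Alpha: Mina | Station Beta: Dara, Kira, Pim, Rhea]
6. Pilot goes back to Station Alpha with Kira.  [Station Alpha: Kira, Mina | Station Beta: Dara, Pim, Rhea]
7. Pilot goes to Station Beta with Kira and Mina.  [Station Alpha: — | Station Beta: Dara, Kira, Mina, Pim, Rhea]

7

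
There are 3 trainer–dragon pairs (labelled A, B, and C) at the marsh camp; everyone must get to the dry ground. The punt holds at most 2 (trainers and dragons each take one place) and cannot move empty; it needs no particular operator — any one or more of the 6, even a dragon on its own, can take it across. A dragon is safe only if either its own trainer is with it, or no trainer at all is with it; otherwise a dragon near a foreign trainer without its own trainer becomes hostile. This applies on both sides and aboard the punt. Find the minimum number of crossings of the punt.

11

Counting alone: each trip to the dry ground takes at most 2 across and each return brings at least 1 back, so after t trips out (and t−1 returns) at most 2t − (t−1) of the 6 are across; that first reaches 6 at t = 5, so at least 9 crossings are needed.
The safety rule pushes this higher. Following every safe sequence of crossings, the most of the 6 that can be at the dry ground as the punt arrives there on crossing 9 is 5 — never all 6.
So no plan with fewer than 11 crossings exists, and this one achieves 11:
1. dragon A and trainer A cross → the dry ground.
2. trainer A crosses ← the marsh camp.
3. dragon B and dragon C cross → the dry ground.
4. dragon A crosses ← the marsh camp.
5. trainer B and trainer C cross → the dry ground.
6. dragon B and trainer B cross ← the marsh camp.
7. trainer A and trainer B cross → the dry ground.
8. dragon C crosses ← the marsh camp.
9. dragon A and dragon B cross → the dry ground.
10. trainer C crosses ← the marsh camp.
11. dragon C and trainer C cross → the dry ground.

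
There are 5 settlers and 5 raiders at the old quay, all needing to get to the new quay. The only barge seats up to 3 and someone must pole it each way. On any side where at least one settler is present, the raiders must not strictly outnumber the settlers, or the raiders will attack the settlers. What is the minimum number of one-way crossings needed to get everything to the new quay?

Counting alone: each trip to the new quay takes at most 3 across and each return brings at least 1 back, so after t trips out (and t−1 returns) at most 3t − (t−1) of the 10 are across; that first reaches 10 at t = 5, so at least 9 crossings are needed.
The safety rule pushes this higher. Following every safe sequence of crossings, the most of the 10 that can be at the new quay as the barge arrives there on crossing 9 is 9 — never all 10.
So no plan with fewer than 11 crossings exists, and this one achieves 11:
1. 2 raiders → the new quay.  (the old quay: 5S 3R; the new quay: 0S 2R)
2. 1 raider ← the old quay.  (the old quay: 5S 4R; the new quay: 0S 1R)
3. 3 raiders → the new quay.  (the old quay: 5S 1R; the new quay: 0S 4R)
4. 1 raider ← the old quay.  (the old quay: 5S 2R; the new quay: 0S 3R)
5. 3 settlers → the new quay.  (the old quay: 2S 2R; the new quay: 3S 3R)
6. 1 settler and 1 raider ← the old quay.  (the old quay: 3S 3R; the new quay: 2S 2R)
7. 3 settlers → the new quay.  (the old quay: 0S 3R; the new quay: 5S 2R)
8. 1 raider ← the old quay.  (the old quay: 0S 4R; the new quay: 5S 1R)
9. 2 raiders → the new quay.  (the old quay: 0S 2R; the new quay: 5S 3R)
10. 1 raider ← the old quay.  (the old quay: 0S 3R; the new quay: 5S 2R)
11. 3 raiders → the new quay.  (the old quay: 0S 0R; the new quay: 5S 5R)

11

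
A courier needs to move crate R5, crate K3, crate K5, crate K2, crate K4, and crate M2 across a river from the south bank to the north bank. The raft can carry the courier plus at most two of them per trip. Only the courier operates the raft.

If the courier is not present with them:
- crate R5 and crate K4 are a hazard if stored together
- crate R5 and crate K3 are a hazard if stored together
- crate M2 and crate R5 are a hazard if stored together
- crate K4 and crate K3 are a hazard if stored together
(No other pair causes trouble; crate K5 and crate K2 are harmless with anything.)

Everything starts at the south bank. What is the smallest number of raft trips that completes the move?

Counting alone: the courier can take at most 2 across per trip to the north bank, so moving all 6 needs at least 3 loaded trips out, with a return between consecutive ones — at least 5 crossings.
The safety rule pushes this higher. Following every safe sequence of crossings, the most of the 6 that can be at the north bank as the raft arrives there on crossings 5, 7 is 4, 5 respectively — never all 6.
So no plan with fewer than 9 crossings exists, and this one achieves 9:
1. Courier goes to the north bank with crate K3 and crate R5.
2. Courier goes back to the south bank with crate R5.
3. Courier goes to the north bank with crate K5 and crate R5.
4. Courier goes back to the south bank with crate R5.
5. Courier goes to the north bank with crate K2 and crate R5.
6. Courier goes back to the south bank with crate R5.
7. Courier goes to the north bank with crate M2 and crate R5.
8. Courier goes back to the south bank with crate R5.
9. Courier goes to the north bank with crate K4 and crate R5.

9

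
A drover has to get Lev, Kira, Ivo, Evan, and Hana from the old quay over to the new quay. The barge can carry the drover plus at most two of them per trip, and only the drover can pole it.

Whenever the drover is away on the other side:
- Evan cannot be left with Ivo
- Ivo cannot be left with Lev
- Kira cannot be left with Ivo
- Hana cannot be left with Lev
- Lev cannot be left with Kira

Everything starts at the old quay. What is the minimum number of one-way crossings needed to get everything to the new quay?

Counting alone: the drover can take at most 2 across per trip to the new quay, so moving all 5 needs at least 3 loaded trips out, with a return between consecutive ones — at least 5 crossings.
The safety rule pushes this higher. Following every safe sequence of crossings, the most of the 5 that can be at the new quay as the barge arrives there on crossing 5 is 4 — never all 5.
So no plan with fewer than 7 crossings exists, and this one achieves 7:
1. Drover goes to the new quay with Ivo and Lev.  [the old quay: Evan, Hana, Kira | the new quay: Ivo, Lev]
2. Drover goes back to the old quay with Lev.  [the old quay: Evan, Hana, Kira, Lev | the new quay: Ivo]
3. Drover goes to the new quay with Evan and Lev.  [the old quay: Hana, Kira | the new quay: Evan, Ivo, Lev]
4. Drover goes back to the old quay with Ivo.  [the old quay: Hana, Ivo, Kira | the new quay: Evan, Lev]
5. Drover goes to the new quay with Hana and Kira.  [the old quay: Ivo | the new quay: Evan, Hana, Kira, Lev]
6. Drover goes back to the old quay with Lev.  [the old quay: Ivo, Lev | the new quay: Evan, Hana, Kira]
7. Drover goes to the new quay with Ivo and Lev.  [the old quay: — | the new quay: Evan, Hana, Ivo, Kira, Lev]

7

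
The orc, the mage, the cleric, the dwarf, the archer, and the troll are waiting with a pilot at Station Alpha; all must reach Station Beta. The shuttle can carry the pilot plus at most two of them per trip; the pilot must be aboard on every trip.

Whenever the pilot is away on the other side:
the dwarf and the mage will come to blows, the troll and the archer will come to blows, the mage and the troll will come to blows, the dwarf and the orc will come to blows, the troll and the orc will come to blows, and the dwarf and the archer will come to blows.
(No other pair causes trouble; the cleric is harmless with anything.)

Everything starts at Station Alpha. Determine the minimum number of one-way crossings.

7

Counting alone: the pilot can take at most 2 across per trip to Station Beta, so moving all 6 needs at least 3 loaded trips out, with a return between consecutive ones — at least 5 crossings.
The safety rule pushes this higher. Following every safe sequence of crossings, the most of the 6 that can be at Station Beta as the shuttle arrives there on crossing 5 is 5 — never all 6.
So no plan with fewer than 7 crossings exists, and this one achieves 7:
1. Pilot goes to Station Beta with the dwarf and the troll.
2. Pilot goes back to Station Alpha alone.
3. Pilot goes to Station Beta with the mage and the orc.
4. Pilot goes back to Station Alpha with the dwarf and the troll.
5. Pilot goes to Station Beta with the archer and the cleric.
6. Pilot goes back to Station Alpha alone.
7. Pilot goes to Station Beta with the dwarf and the troll.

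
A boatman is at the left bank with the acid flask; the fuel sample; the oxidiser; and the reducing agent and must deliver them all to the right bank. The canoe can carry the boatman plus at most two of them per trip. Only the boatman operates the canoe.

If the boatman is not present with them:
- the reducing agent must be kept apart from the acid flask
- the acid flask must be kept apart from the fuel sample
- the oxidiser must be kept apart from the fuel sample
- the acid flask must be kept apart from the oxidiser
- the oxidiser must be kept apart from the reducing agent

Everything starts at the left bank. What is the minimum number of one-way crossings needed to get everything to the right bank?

5

Counting alone: the boatman can take at most 2 across per trip to the right bank, so moving all 4 needs at least 2 loaded trips out, with a return between consecutive ones — at least 3 crossings.
The safety rule pushes this higher. Following every safe sequence of crossings, the most of the 4 that can be at the right bank as the canoe arrives there on crossing 3 is 3 — never all 4.
So no plan with fewer than 5 crossings exists, and this one achieves 5:
1. Boatman goes to the right bank with the acid flask and the oxidiser.
2. Boatman goes back to the left bank with the acid flask.
3. Boatman goes to the right bank with the fuel sample and the reducing agent.
4. Boatman goes back to the left bank with the oxidiser.
5. Boatman goes to the right bank with the acid flask and the oxidiser.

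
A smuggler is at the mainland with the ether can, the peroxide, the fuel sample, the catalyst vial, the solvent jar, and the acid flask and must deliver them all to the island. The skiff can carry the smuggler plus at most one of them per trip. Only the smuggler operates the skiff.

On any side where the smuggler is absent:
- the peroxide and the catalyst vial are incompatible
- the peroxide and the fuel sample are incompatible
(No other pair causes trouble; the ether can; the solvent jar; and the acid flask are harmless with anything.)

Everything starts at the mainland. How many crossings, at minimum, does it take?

Counting alone: the smuggler can take at most 1 across per trip to the island, so moving all 6 needs at least 6 loaded trips out, with a return between consecutive ones — at least 11 crossings.
The safety rule pushes this higher. Following every safe sequence of crossings, the most of the 6 that can be at the island as the skiff arrives there on crossing 11 is 5 — never all 6.
So no plan with fewer than 13 crossings exists, and this one achieves 13:
1. Smuggler goes to the island with the peroxide.  [the mainland: the acid flask, the catalyst vial, the ether can, the fuel sample, the solvent jar | the island: the peroxide]
2. Smuggler goes back to the mainland alone.  [the mainland: the acid flask, the catalyst vial, the ether can, the fuel sample, the solvent jar | the island: the peroxide]
3. Smuggler goes to the island with the ether can.  [the mainland: the acid flask, the catalyst vial, the fuel sample, the solvent jar | the island: the ether can, the peroxide]
4. Smuggler goes back to the mainland alone.  [the mainland: the acid flask, the catalyst vial, the fuel sample, the solvent jar | the island: the ether can, the peroxide]
5. Smuggler goes to the island with the fuel sample.  [the mainland: the acid flask, the catalyst vial, the solvent jar | the island: the ether can, the fuel sample, the peroxide]
6. Smuggler goes back to the mainland with the peroxide.  [the mainland: the acid flask, the catalyst vial, the peroxide, the solvent jar | the island: the ether can, the fuel sample]
7. Smuggler goes to the island with the catalyst vial.  [the mainland: the acid flask, the peroxide, the solvent jar | the island: the catalyst vial, the ether can, the fuel sample]
8. Smuggler goes back to the mainland alone.  [the mainland: the acid flask, the peroxide, the solvent jar | the island: the catalyst vial, the ether can, the fuel sample]
9. Smuggler goes to the island with the solvent jar.  [the mainland: the acid flask, the peroxide | the island: the catalyst vial, the ether can, the fuel sample, the solvent jar]
10. Smuggler goes back to the mainland alone.  [the mainland: the acid flask, the peroxide | the island: the catalyst vial, the ether can, the fuel sample, the solvent jar]
11. Smuggler goes to the island with the acid flask.  [the mainland: the peroxide | the island: the acid flask, the catalyst vial, the ether can, the fuel sample, the solvent jar]
12. Smuggler goes back to the mainland alone.  [the mainland: the peroxide | the island: the acid flask, the catalyst vial, the ether can, the fuel sample, the solvent jar]
13. Smuggler goes to the island with the peroxide.  [the mainland: — | the island: the acid flask, the catalyst vial, the ether can, the fuel sample, the peroxide, the solvent jar]

13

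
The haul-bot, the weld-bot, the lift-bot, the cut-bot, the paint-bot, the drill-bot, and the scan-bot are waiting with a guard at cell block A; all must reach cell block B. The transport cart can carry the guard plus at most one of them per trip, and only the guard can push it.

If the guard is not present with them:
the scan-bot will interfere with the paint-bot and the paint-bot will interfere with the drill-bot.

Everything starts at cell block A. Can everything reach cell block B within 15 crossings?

Yes — this plan uses 15 crossings (≤ 15):
1. Guard goes to cell block B with the paint-bot.
2. Guard goes back to cell block A alone.
3. Guard goes to cell block B with the haul-bot.
4. Guard goes back to cell block A alone.
5. Guard goes to cell block B with the weld-bot.
6. Guard goes back to cell block A alone.
7. Guard goes to cell block B with the lift-bot.
8. Guard goes back to cell block A alone.
9. Guard goes to cell block B with the cut-bot.
10. Guard goes back to cell block A alone.
11. Guard goes to cell block B with the drill-bot.
12. Guard goes back to cell block A with the paint-bot.
13. Guard goes to cell block B with the scan-bot.
14. Guard goes back to cell block A alone.
15. Guard goes to cell block B with the paint-bot.

Yes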